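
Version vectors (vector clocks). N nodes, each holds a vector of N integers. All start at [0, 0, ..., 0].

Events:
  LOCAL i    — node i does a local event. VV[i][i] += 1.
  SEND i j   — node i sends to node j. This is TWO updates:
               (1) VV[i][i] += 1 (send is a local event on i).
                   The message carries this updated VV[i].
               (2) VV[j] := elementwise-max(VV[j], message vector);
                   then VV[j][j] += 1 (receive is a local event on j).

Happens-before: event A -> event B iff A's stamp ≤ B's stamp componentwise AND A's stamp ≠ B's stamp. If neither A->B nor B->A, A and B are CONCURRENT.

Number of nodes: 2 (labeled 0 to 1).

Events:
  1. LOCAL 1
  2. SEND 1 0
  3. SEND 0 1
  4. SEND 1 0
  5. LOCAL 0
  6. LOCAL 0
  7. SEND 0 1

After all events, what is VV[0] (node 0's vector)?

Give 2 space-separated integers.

Initial: VV[0]=[0, 0]
Initial: VV[1]=[0, 0]
Event 1: LOCAL 1: VV[1][1]++ -> VV[1]=[0, 1]
Event 2: SEND 1->0: VV[1][1]++ -> VV[1]=[0, 2], msg_vec=[0, 2]; VV[0]=max(VV[0],msg_vec) then VV[0][0]++ -> VV[0]=[1, 2]
Event 3: SEND 0->1: VV[0][0]++ -> VV[0]=[2, 2], msg_vec=[2, 2]; VV[1]=max(VV[1],msg_vec) then VV[1][1]++ -> VV[1]=[2, 3]
Event 4: SEND 1->0: VV[1][1]++ -> VV[1]=[2, 4], msg_vec=[2, 4]; VV[0]=max(VV[0],msg_vec) then VV[0][0]++ -> VV[0]=[3, 4]
Event 5: LOCAL 0: VV[0][0]++ -> VV[0]=[4, 4]
Event 6: LOCAL 0: VV[0][0]++ -> VV[0]=[5, 4]
Event 7: SEND 0->1: VV[0][0]++ -> VV[0]=[6, 4], msg_vec=[6, 4]; VV[1]=max(VV[1],msg_vec) then VV[1][1]++ -> VV[1]=[6, 5]
Final vectors: VV[0]=[6, 4]; VV[1]=[6, 5]

Answer: 6 4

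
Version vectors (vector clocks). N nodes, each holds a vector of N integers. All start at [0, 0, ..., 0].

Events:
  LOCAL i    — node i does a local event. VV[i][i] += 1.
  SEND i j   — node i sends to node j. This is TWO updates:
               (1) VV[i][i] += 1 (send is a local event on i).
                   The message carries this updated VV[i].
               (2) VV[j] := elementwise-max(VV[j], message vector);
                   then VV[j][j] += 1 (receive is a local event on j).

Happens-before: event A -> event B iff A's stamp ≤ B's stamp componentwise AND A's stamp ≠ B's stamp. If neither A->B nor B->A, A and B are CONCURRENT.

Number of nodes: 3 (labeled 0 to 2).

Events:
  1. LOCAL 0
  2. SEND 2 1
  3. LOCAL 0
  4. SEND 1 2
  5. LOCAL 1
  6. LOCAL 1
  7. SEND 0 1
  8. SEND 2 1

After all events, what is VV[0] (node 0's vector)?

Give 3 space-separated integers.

Initial: VV[0]=[0, 0, 0]
Initial: VV[1]=[0, 0, 0]
Initial: VV[2]=[0, 0, 0]
Event 1: LOCAL 0: VV[0][0]++ -> VV[0]=[1, 0, 0]
Event 2: SEND 2->1: VV[2][2]++ -> VV[2]=[0, 0, 1], msg_vec=[0, 0, 1]; VV[1]=max(VV[1],msg_vec) then VV[1][1]++ -> VV[1]=[0, 1, 1]
Event 3: LOCAL 0: VV[0][0]++ -> VV[0]=[2, 0, 0]
Event 4: SEND 1->2: VV[1][1]++ -> VV[1]=[0, 2, 1], msg_vec=[0, 2, 1]; VV[2]=max(VV[2],msg_vec) then VV[2][2]++ -> VV[2]=[0, 2, 2]
Event 5: LOCAL 1: VV[1][1]++ -> VV[1]=[0, 3, 1]
Event 6: LOCAL 1: VV[1][1]++ -> VV[1]=[0, 4, 1]
Event 7: SEND 0->1: VV[0][0]++ -> VV[0]=[3, 0, 0], msg_vec=[3, 0, 0]; VV[1]=max(VV[1],msg_vec) then VV[1][1]++ -> VV[1]=[3, 5, 1]
Event 8: SEND 2->1: VV[2][2]++ -> VV[2]=[0, 2, 3], msg_vec=[0, 2, 3]; VV[1]=max(VV[1],msg_vec) then VV[1][1]++ -> VV[1]=[3, 6, 3]
Final vectors: VV[0]=[3, 0, 0]; VV[1]=[3, 6, 3]; VV[2]=[0, 2, 3]

Answer: 3 0 0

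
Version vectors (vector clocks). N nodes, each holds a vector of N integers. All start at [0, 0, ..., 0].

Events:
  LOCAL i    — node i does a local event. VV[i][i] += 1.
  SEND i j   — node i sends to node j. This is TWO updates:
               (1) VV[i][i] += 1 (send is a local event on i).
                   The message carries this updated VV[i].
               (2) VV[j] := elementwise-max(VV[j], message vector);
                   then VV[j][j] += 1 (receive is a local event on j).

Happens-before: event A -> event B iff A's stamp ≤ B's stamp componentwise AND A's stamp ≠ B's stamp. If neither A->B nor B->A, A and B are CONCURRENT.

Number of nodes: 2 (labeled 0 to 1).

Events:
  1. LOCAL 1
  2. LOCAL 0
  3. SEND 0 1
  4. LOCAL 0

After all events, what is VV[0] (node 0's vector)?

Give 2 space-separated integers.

Initial: VV[0]=[0, 0]
Initial: VV[1]=[0, 0]
Event 1: LOCAL 1: VV[1][1]++ -> VV[1]=[0, 1]
Event 2: LOCAL 0: VV[0][0]++ -> VV[0]=[1, 0]
Event 3: SEND 0->1: VV[0][0]++ -> VV[0]=[2, 0], msg_vec=[2, 0]; VV[1]=max(VV[1],msg_vec) then VV[1][1]++ -> VV[1]=[2, 2]
Event 4: LOCAL 0: VV[0][0]++ -> VV[0]=[3, 0]
Final vectors: VV[0]=[3, 0]; VV[1]=[2, 2]

Answer: 3 0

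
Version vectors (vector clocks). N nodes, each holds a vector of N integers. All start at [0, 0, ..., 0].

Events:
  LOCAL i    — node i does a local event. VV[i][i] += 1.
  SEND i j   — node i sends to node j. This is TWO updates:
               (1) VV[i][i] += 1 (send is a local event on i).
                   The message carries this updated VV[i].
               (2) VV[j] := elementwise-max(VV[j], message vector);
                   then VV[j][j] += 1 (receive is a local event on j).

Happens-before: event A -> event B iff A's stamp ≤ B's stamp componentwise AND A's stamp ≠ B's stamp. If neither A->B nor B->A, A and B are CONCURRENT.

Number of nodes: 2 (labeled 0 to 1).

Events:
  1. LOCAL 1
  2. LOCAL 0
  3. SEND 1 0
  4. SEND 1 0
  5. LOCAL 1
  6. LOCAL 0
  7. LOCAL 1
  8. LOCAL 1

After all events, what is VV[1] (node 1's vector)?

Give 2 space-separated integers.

Initial: VV[0]=[0, 0]
Initial: VV[1]=[0, 0]
Event 1: LOCAL 1: VV[1][1]++ -> VV[1]=[0, 1]
Event 2: LOCAL 0: VV[0][0]++ -> VV[0]=[1, 0]
Event 3: SEND 1->0: VV[1][1]++ -> VV[1]=[0, 2], msg_vec=[0, 2]; VV[0]=max(VV[0],msg_vec) then VV[0][0]++ -> VV[0]=[2, 2]
Event 4: SEND 1->0: VV[1][1]++ -> VV[1]=[0, 3], msg_vec=[0, 3]; VV[0]=max(VV[0],msg_vec) then VV[0][0]++ -> VV[0]=[3, 3]
Event 5: LOCAL 1: VV[1][1]++ -> VV[1]=[0, 4]
Event 6: LOCAL 0: VV[0][0]++ -> VV[0]=[4, 3]
Event 7: LOCAL 1: VV[1][1]++ -> VV[1]=[0, 5]
Event 8: LOCAL 1: VV[1][1]++ -> VV[1]=[0, 6]
Final vectors: VV[0]=[4, 3]; VV[1]=[0, 6]

Answer: 0 6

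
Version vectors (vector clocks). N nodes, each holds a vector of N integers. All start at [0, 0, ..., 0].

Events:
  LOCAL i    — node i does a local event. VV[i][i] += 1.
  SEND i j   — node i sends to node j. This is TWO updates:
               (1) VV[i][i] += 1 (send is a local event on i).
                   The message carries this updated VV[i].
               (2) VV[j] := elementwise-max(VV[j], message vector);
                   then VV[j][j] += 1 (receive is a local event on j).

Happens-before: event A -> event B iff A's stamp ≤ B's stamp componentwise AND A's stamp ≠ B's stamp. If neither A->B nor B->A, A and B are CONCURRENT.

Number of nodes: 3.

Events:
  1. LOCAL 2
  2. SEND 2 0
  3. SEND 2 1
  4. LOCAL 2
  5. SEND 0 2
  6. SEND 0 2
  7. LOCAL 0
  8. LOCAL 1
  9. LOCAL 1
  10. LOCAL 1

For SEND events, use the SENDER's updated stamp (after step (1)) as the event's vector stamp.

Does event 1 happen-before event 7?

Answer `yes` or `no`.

Answer: yes

Derivation:
Initial: VV[0]=[0, 0, 0]
Initial: VV[1]=[0, 0, 0]
Initial: VV[2]=[0, 0, 0]
Event 1: LOCAL 2: VV[2][2]++ -> VV[2]=[0, 0, 1]
Event 2: SEND 2->0: VV[2][2]++ -> VV[2]=[0, 0, 2], msg_vec=[0, 0, 2]; VV[0]=max(VV[0],msg_vec) then VV[0][0]++ -> VV[0]=[1, 0, 2]
Event 3: SEND 2->1: VV[2][2]++ -> VV[2]=[0, 0, 3], msg_vec=[0, 0, 3]; VV[1]=max(VV[1],msg_vec) then VV[1][1]++ -> VV[1]=[0, 1, 3]
Event 4: LOCAL 2: VV[2][2]++ -> VV[2]=[0, 0, 4]
Event 5: SEND 0->2: VV[0][0]++ -> VV[0]=[2, 0, 2], msg_vec=[2, 0, 2]; VV[2]=max(VV[2],msg_vec) then VV[2][2]++ -> VV[2]=[2, 0, 5]
Event 6: SEND 0->2: VV[0][0]++ -> VV[0]=[3, 0, 2], msg_vec=[3, 0, 2]; VV[2]=max(VV[2],msg_vec) then VV[2][2]++ -> VV[2]=[3, 0, 6]
Event 7: LOCAL 0: VV[0][0]++ -> VV[0]=[4, 0, 2]
Event 8: LOCAL 1: VV[1][1]++ -> VV[1]=[0, 2, 3]
Event 9: LOCAL 1: VV[1][1]++ -> VV[1]=[0, 3, 3]
Event 10: LOCAL 1: VV[1][1]++ -> VV[1]=[0, 4, 3]
Event 1 stamp: [0, 0, 1]
Event 7 stamp: [4, 0, 2]
[0, 0, 1] <= [4, 0, 2]? True. Equal? False. Happens-before: True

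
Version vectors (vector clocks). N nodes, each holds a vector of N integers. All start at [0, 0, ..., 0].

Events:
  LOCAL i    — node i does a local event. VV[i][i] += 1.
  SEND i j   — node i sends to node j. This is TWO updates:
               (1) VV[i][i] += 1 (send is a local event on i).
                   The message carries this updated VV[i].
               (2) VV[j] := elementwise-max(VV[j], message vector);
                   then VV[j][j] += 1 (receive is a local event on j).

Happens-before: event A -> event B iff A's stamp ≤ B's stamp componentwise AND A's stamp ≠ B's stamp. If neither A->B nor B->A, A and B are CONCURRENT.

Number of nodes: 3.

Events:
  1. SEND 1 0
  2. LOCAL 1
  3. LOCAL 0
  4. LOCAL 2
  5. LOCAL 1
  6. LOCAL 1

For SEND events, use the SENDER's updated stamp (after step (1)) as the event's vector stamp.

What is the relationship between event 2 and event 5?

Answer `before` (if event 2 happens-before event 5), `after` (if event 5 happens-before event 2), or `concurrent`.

Initial: VV[0]=[0, 0, 0]
Initial: VV[1]=[0, 0, 0]
Initial: VV[2]=[0, 0, 0]
Event 1: SEND 1->0: VV[1][1]++ -> VV[1]=[0, 1, 0], msg_vec=[0, 1, 0]; VV[0]=max(VV[0],msg_vec) then VV[0][0]++ -> VV[0]=[1, 1, 0]
Event 2: LOCAL 1: VV[1][1]++ -> VV[1]=[0, 2, 0]
Event 3: LOCAL 0: VV[0][0]++ -> VV[0]=[2, 1, 0]
Event 4: LOCAL 2: VV[2][2]++ -> VV[2]=[0, 0, 1]
Event 5: LOCAL 1: VV[1][1]++ -> VV[1]=[0, 3, 0]
Event 6: LOCAL 1: VV[1][1]++ -> VV[1]=[0, 4, 0]
Event 2 stamp: [0, 2, 0]
Event 5 stamp: [0, 3, 0]
[0, 2, 0] <= [0, 3, 0]? True
[0, 3, 0] <= [0, 2, 0]? False
Relation: before

Answer: before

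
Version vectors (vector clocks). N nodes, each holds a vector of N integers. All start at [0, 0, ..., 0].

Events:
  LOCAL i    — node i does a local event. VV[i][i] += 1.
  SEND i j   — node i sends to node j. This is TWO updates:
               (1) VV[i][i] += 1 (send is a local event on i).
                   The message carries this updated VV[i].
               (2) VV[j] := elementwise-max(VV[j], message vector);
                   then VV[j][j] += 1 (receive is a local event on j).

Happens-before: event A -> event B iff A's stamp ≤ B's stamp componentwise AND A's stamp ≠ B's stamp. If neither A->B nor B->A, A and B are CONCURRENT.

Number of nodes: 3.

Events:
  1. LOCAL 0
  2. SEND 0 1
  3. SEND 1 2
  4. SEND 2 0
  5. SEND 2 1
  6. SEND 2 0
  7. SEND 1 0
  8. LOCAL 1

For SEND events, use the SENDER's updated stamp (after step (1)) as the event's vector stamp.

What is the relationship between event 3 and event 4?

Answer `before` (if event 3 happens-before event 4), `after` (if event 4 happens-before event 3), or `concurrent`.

Initial: VV[0]=[0, 0, 0]
Initial: VV[1]=[0, 0, 0]
Initial: VV[2]=[0, 0, 0]
Event 1: LOCAL 0: VV[0][0]++ -> VV[0]=[1, 0, 0]
Event 2: SEND 0->1: VV[0][0]++ -> VV[0]=[2, 0, 0], msg_vec=[2, 0, 0]; VV[1]=max(VV[1],msg_vec) then VV[1][1]++ -> VV[1]=[2, 1, 0]
Event 3: SEND 1->2: VV[1][1]++ -> VV[1]=[2, 2, 0], msg_vec=[2, 2, 0]; VV[2]=max(VV[2],msg_vec) then VV[2][2]++ -> VV[2]=[2, 2, 1]
Event 4: SEND 2->0: VV[2][2]++ -> VV[2]=[2, 2, 2], msg_vec=[2, 2, 2]; VV[0]=max(VV[0],msg_vec) then VV[0][0]++ -> VV[0]=[3, 2, 2]
Event 5: SEND 2->1: VV[2][2]++ -> VV[2]=[2, 2, 3], msg_vec=[2, 2, 3]; VV[1]=max(VV[1],msg_vec) then VV[1][1]++ -> VV[1]=[2, 3, 3]
Event 6: SEND 2->0: VV[2][2]++ -> VV[2]=[2, 2, 4], msg_vec=[2, 2, 4]; VV[0]=max(VV[0],msg_vec) then VV[0][0]++ -> VV[0]=[4, 2, 4]
Event 7: SEND 1->0: VV[1][1]++ -> VV[1]=[2, 4, 3], msg_vec=[2, 4, 3]; VV[0]=max(VV[0],msg_vec) then VV[0][0]++ -> VV[0]=[5, 4, 4]
Event 8: LOCAL 1: VV[1][1]++ -> VV[1]=[2, 5, 3]
Event 3 stamp: [2, 2, 0]
Event 4 stamp: [2, 2, 2]
[2, 2, 0] <= [2, 2, 2]? True
[2, 2, 2] <= [2, 2, 0]? False
Relation: before

Answer: before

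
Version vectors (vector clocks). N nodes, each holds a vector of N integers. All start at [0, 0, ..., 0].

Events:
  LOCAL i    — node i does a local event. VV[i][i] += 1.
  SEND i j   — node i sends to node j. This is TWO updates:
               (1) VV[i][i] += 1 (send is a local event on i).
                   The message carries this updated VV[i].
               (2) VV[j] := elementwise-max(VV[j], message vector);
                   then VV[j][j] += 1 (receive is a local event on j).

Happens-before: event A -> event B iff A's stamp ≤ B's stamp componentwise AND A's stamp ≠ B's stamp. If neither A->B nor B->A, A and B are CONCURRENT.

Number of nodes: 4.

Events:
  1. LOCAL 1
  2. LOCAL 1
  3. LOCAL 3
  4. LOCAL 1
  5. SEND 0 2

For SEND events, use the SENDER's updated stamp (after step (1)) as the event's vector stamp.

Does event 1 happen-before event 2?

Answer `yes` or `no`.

Initial: VV[0]=[0, 0, 0, 0]
Initial: VV[1]=[0, 0, 0, 0]
Initial: VV[2]=[0, 0, 0, 0]
Initial: VV[3]=[0, 0, 0, 0]
Event 1: LOCAL 1: VV[1][1]++ -> VV[1]=[0, 1, 0, 0]
Event 2: LOCAL 1: VV[1][1]++ -> VV[1]=[0, 2, 0, 0]
Event 3: LOCAL 3: VV[3][3]++ -> VV[3]=[0, 0, 0, 1]
Event 4: LOCAL 1: VV[1][1]++ -> VV[1]=[0, 3, 0, 0]
Event 5: SEND 0->2: VV[0][0]++ -> VV[0]=[1, 0, 0, 0], msg_vec=[1, 0, 0, 0]; VV[2]=max(VV[2],msg_vec) then VV[2][2]++ -> VV[2]=[1, 0, 1, 0]
Event 1 stamp: [0, 1, 0, 0]
Event 2 stamp: [0, 2, 0, 0]
[0, 1, 0, 0] <= [0, 2, 0, 0]? True. Equal? False. Happens-before: True

Answer: yes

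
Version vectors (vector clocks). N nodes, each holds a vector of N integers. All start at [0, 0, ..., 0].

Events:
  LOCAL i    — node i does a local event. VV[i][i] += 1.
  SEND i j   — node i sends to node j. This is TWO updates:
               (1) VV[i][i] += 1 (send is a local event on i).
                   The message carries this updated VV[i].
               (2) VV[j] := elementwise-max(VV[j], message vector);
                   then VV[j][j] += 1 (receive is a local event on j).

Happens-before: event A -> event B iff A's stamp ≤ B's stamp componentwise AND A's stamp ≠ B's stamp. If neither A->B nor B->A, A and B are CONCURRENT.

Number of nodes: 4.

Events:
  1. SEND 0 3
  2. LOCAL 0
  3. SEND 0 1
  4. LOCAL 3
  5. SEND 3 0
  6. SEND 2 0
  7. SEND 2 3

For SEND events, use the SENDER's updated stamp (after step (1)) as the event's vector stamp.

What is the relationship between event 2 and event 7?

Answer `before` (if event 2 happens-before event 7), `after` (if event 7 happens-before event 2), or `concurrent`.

Initial: VV[0]=[0, 0, 0, 0]
Initial: VV[1]=[0, 0, 0, 0]
Initial: VV[2]=[0, 0, 0, 0]
Initial: VV[3]=[0, 0, 0, 0]
Event 1: SEND 0->3: VV[0][0]++ -> VV[0]=[1, 0, 0, 0], msg_vec=[1, 0, 0, 0]; VV[3]=max(VV[3],msg_vec) then VV[3][3]++ -> VV[3]=[1, 0, 0, 1]
Event 2: LOCAL 0: VV[0][0]++ -> VV[0]=[2, 0, 0, 0]
Event 3: SEND 0->1: VV[0][0]++ -> VV[0]=[3, 0, 0, 0], msg_vec=[3, 0, 0, 0]; VV[1]=max(VV[1],msg_vec) then VV[1][1]++ -> VV[1]=[3, 1, 0, 0]
Event 4: LOCAL 3: VV[3][3]++ -> VV[3]=[1, 0, 0, 2]
Event 5: SEND 3->0: VV[3][3]++ -> VV[3]=[1, 0, 0, 3], msg_vec=[1, 0, 0, 3]; VV[0]=max(VV[0],msg_vec) then VV[0][0]++ -> VV[0]=[4, 0, 0, 3]
Event 6: SEND 2->0: VV[2][2]++ -> VV[2]=[0, 0, 1, 0], msg_vec=[0, 0, 1, 0]; VV[0]=max(VV[0],msg_vec) then VV[0][0]++ -> VV[0]=[5, 0, 1, 3]
Event 7: SEND 2->3: VV[2][2]++ -> VV[2]=[0, 0, 2, 0], msg_vec=[0, 0, 2, 0]; VV[3]=max(VV[3],msg_vec) then VV[3][3]++ -> VV[3]=[1, 0, 2, 4]
Event 2 stamp: [2, 0, 0, 0]
Event 7 stamp: [0, 0, 2, 0]
[2, 0, 0, 0] <= [0, 0, 2, 0]? False
[0, 0, 2, 0] <= [2, 0, 0, 0]? False
Relation: concurrent

Answer: concurrent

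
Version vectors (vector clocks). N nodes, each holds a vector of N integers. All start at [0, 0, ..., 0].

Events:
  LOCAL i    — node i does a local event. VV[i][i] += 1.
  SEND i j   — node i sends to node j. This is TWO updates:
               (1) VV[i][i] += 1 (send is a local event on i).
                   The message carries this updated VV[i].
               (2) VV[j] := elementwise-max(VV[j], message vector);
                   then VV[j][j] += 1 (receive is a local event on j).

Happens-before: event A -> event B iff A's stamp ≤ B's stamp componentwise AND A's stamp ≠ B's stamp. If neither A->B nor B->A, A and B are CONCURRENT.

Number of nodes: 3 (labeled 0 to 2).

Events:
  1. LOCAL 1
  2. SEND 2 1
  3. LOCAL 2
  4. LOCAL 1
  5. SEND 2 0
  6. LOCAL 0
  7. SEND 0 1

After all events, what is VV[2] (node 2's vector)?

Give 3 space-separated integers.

Initial: VV[0]=[0, 0, 0]
Initial: VV[1]=[0, 0, 0]
Initial: VV[2]=[0, 0, 0]
Event 1: LOCAL 1: VV[1][1]++ -> VV[1]=[0, 1, 0]
Event 2: SEND 2->1: VV[2][2]++ -> VV[2]=[0, 0, 1], msg_vec=[0, 0, 1]; VV[1]=max(VV[1],msg_vec) then VV[1][1]++ -> VV[1]=[0, 2, 1]
Event 3: LOCAL 2: VV[2][2]++ -> VV[2]=[0, 0, 2]
Event 4: LOCAL 1: VV[1][1]++ -> VV[1]=[0, 3, 1]
Event 5: SEND 2->0: VV[2][2]++ -> VV[2]=[0, 0, 3], msg_vec=[0, 0, 3]; VV[0]=max(VV[0],msg_vec) then VV[0][0]++ -> VV[0]=[1, 0, 3]
Event 6: LOCAL 0: VV[0][0]++ -> VV[0]=[2, 0, 3]
Event 7: SEND 0->1: VV[0][0]++ -> VV[0]=[3, 0, 3], msg_vec=[3, 0, 3]; VV[1]=max(VV[1],msg_vec) then VV[1][1]++ -> VV[1]=[3, 4, 3]
Final vectors: VV[0]=[3, 0, 3]; VV[1]=[3, 4, 3]; VV[2]=[0, 0, 3]

Answer: 0 0 3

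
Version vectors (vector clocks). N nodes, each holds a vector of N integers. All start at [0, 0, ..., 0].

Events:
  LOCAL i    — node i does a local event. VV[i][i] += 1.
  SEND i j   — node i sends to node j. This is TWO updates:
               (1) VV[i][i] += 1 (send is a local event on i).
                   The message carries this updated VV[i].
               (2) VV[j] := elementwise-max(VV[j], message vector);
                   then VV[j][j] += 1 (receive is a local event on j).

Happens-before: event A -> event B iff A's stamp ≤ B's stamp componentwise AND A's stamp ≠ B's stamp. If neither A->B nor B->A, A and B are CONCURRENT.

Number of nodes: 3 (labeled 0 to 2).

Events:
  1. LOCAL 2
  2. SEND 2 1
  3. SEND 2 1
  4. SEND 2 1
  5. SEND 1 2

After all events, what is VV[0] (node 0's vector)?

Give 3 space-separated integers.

Initial: VV[0]=[0, 0, 0]
Initial: VV[1]=[0, 0, 0]
Initial: VV[2]=[0, 0, 0]
Event 1: LOCAL 2: VV[2][2]++ -> VV[2]=[0, 0, 1]
Event 2: SEND 2->1: VV[2][2]++ -> VV[2]=[0, 0, 2], msg_vec=[0, 0, 2]; VV[1]=max(VV[1],msg_vec) then VV[1][1]++ -> VV[1]=[0, 1, 2]
Event 3: SEND 2->1: VV[2][2]++ -> VV[2]=[0, 0, 3], msg_vec=[0, 0, 3]; VV[1]=max(VV[1],msg_vec) then VV[1][1]++ -> VV[1]=[0, 2, 3]
Event 4: SEND 2->1: VV[2][2]++ -> VV[2]=[0, 0, 4], msg_vec=[0, 0, 4]; VV[1]=max(VV[1],msg_vec) then VV[1][1]++ -> VV[1]=[0, 3, 4]
Event 5: SEND 1->2: VV[1][1]++ -> VV[1]=[0, 4, 4], msg_vec=[0, 4, 4]; VV[2]=max(VV[2],msg_vec) then VV[2][2]++ -> VV[2]=[0, 4, 5]
Final vectors: VV[0]=[0, 0, 0]; VV[1]=[0, 4, 4]; VV[2]=[0, 4, 5]

Answer: 0 0 0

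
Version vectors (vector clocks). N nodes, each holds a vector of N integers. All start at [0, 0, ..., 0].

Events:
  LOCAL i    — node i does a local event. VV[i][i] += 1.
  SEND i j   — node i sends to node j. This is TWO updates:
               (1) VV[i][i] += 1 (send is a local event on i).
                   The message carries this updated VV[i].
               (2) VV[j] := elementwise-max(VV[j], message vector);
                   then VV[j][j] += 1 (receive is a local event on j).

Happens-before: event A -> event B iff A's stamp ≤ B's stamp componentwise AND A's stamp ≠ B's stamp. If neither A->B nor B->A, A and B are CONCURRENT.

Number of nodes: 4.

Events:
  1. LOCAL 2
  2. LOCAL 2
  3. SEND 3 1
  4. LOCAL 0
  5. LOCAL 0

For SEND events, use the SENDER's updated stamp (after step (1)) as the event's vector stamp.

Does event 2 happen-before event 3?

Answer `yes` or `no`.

Answer: no

Derivation:
Initial: VV[0]=[0, 0, 0, 0]
Initial: VV[1]=[0, 0, 0, 0]
Initial: VV[2]=[0, 0, 0, 0]
Initial: VV[3]=[0, 0, 0, 0]
Event 1: LOCAL 2: VV[2][2]++ -> VV[2]=[0, 0, 1, 0]
Event 2: LOCAL 2: VV[2][2]++ -> VV[2]=[0, 0, 2, 0]
Event 3: SEND 3->1: VV[3][3]++ -> VV[3]=[0, 0, 0, 1], msg_vec=[0, 0, 0, 1]; VV[1]=max(VV[1],msg_vec) then VV[1][1]++ -> VV[1]=[0, 1, 0, 1]
Event 4: LOCAL 0: VV[0][0]++ -> VV[0]=[1, 0, 0, 0]
Event 5: LOCAL 0: VV[0][0]++ -> VV[0]=[2, 0, 0, 0]
Event 2 stamp: [0, 0, 2, 0]
Event 3 stamp: [0, 0, 0, 1]
[0, 0, 2, 0] <= [0, 0, 0, 1]? False. Equal? False. Happens-before: False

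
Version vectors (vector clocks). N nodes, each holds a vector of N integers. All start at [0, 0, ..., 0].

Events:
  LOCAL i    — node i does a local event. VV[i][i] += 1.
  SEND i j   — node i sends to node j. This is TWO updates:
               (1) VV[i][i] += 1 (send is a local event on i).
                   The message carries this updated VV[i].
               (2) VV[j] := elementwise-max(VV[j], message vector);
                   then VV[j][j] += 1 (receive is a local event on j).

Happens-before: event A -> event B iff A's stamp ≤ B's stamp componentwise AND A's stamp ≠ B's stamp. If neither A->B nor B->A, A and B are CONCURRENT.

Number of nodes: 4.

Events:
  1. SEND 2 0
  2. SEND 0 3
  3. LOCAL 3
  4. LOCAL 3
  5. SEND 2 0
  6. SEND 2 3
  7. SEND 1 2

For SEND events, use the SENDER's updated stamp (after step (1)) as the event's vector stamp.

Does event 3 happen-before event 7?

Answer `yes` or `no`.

Initial: VV[0]=[0, 0, 0, 0]
Initial: VV[1]=[0, 0, 0, 0]
Initial: VV[2]=[0, 0, 0, 0]
Initial: VV[3]=[0, 0, 0, 0]
Event 1: SEND 2->0: VV[2][2]++ -> VV[2]=[0, 0, 1, 0], msg_vec=[0, 0, 1, 0]; VV[0]=max(VV[0],msg_vec) then VV[0][0]++ -> VV[0]=[1, 0, 1, 0]
Event 2: SEND 0->3: VV[0][0]++ -> VV[0]=[2, 0, 1, 0], msg_vec=[2, 0, 1, 0]; VV[3]=max(VV[3],msg_vec) then VV[3][3]++ -> VV[3]=[2, 0, 1, 1]
Event 3: LOCAL 3: VV[3][3]++ -> VV[3]=[2, 0, 1, 2]
Event 4: LOCAL 3: VV[3][3]++ -> VV[3]=[2, 0, 1, 3]
Event 5: SEND 2->0: VV[2][2]++ -> VV[2]=[0, 0, 2, 0], msg_vec=[0, 0, 2, 0]; VV[0]=max(VV[0],msg_vec) then VV[0][0]++ -> VV[0]=[3, 0, 2, 0]
Event 6: SEND 2->3: VV[2][2]++ -> VV[2]=[0, 0, 3, 0], msg_vec=[0, 0, 3, 0]; VV[3]=max(VV[3],msg_vec) then VV[3][3]++ -> VV[3]=[2, 0, 3, 4]
Event 7: SEND 1->2: VV[1][1]++ -> VV[1]=[0, 1, 0, 0], msg_vec=[0, 1, 0, 0]; VV[2]=max(VV[2],msg_vec) then VV[2][2]++ -> VV[2]=[0, 1, 4, 0]
Event 3 stamp: [2, 0, 1, 2]
Event 7 stamp: [0, 1, 0, 0]
[2, 0, 1, 2] <= [0, 1, 0, 0]? False. Equal? False. Happens-before: False

Answer: no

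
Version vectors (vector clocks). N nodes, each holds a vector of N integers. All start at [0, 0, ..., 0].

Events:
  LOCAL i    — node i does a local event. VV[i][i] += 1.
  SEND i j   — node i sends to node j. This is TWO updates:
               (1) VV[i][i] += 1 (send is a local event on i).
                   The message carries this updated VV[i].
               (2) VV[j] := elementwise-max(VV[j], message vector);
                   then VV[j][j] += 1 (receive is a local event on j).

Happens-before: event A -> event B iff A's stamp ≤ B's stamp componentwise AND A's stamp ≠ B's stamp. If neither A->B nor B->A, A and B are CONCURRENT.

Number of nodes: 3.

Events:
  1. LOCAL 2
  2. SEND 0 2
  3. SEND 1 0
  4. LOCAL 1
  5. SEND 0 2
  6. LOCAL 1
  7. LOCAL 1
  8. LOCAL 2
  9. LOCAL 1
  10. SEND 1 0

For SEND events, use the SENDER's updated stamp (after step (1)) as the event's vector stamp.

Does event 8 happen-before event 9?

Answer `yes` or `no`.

Initial: VV[0]=[0, 0, 0]
Initial: VV[1]=[0, 0, 0]
Initial: VV[2]=[0, 0, 0]
Event 1: LOCAL 2: VV[2][2]++ -> VV[2]=[0, 0, 1]
Event 2: SEND 0->2: VV[0][0]++ -> VV[0]=[1, 0, 0], msg_vec=[1, 0, 0]; VV[2]=max(VV[2],msg_vec) then VV[2][2]++ -> VV[2]=[1, 0, 2]
Event 3: SEND 1->0: VV[1][1]++ -> VV[1]=[0, 1, 0], msg_vec=[0, 1, 0]; VV[0]=max(VV[0],msg_vec) then VV[0][0]++ -> VV[0]=[2, 1, 0]
Event 4: LOCAL 1: VV[1][1]++ -> VV[1]=[0, 2, 0]
Event 5: SEND 0->2: VV[0][0]++ -> VV[0]=[3, 1, 0], msg_vec=[3, 1, 0]; VV[2]=max(VV[2],msg_vec) then VV[2][2]++ -> VV[2]=[3, 1, 3]
Event 6: LOCAL 1: VV[1][1]++ -> VV[1]=[0, 3, 0]
Event 7: LOCAL 1: VV[1][1]++ -> VV[1]=[0, 4, 0]
Event 8: LOCAL 2: VV[2][2]++ -> VV[2]=[3, 1, 4]
Event 9: LOCAL 1: VV[1][1]++ -> VV[1]=[0, 5, 0]
Event 10: SEND 1->0: VV[1][1]++ -> VV[1]=[0, 6, 0], msg_vec=[0, 6, 0]; VV[0]=max(VV[0],msg_vec) then VV[0][0]++ -> VV[0]=[4, 6, 0]
Event 8 stamp: [3, 1, 4]
Event 9 stamp: [0, 5, 0]
[3, 1, 4] <= [0, 5, 0]? False. Equal? False. Happens-before: False

Answer: no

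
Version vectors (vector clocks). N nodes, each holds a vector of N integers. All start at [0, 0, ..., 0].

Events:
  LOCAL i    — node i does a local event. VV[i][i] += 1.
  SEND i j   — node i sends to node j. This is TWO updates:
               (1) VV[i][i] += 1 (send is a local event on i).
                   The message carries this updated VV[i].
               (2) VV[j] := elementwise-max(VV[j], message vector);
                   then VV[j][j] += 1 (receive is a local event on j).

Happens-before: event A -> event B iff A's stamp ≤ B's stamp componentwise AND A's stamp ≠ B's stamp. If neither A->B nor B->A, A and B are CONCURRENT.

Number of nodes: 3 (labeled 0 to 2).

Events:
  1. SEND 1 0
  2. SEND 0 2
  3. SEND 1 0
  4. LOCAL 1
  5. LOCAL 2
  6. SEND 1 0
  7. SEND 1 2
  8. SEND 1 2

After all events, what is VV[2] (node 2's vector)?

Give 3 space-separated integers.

Answer: 2 6 4

Derivation:
Initial: VV[0]=[0, 0, 0]
Initial: VV[1]=[0, 0, 0]
Initial: VV[2]=[0, 0, 0]
Event 1: SEND 1->0: VV[1][1]++ -> VV[1]=[0, 1, 0], msg_vec=[0, 1, 0]; VV[0]=max(VV[0],msg_vec) then VV[0][0]++ -> VV[0]=[1, 1, 0]
Event 2: SEND 0->2: VV[0][0]++ -> VV[0]=[2, 1, 0], msg_vec=[2, 1, 0]; VV[2]=max(VV[2],msg_vec) then VV[2][2]++ -> VV[2]=[2, 1, 1]
Event 3: SEND 1->0: VV[1][1]++ -> VV[1]=[0, 2, 0], msg_vec=[0, 2, 0]; VV[0]=max(VV[0],msg_vec) then VV[0][0]++ -> VV[0]=[3, 2, 0]
Event 4: LOCAL 1: VV[1][1]++ -> VV[1]=[0, 3, 0]
Event 5: LOCAL 2: VV[2][2]++ -> VV[2]=[2, 1, 2]
Event 6: SEND 1->0: VV[1][1]++ -> VV[1]=[0, 4, 0], msg_vec=[0, 4, 0]; VV[0]=max(VV[0],msg_vec) then VV[0][0]++ -> VV[0]=[4, 4, 0]
Event 7: SEND 1->2: VV[1][1]++ -> VV[1]=[0, 5, 0], msg_vec=[0, 5, 0]; VV[2]=max(VV[2],msg_vec) then VV[2][2]++ -> VV[2]=[2, 5, 3]
Event 8: SEND 1->2: VV[1][1]++ -> VV[1]=[0, 6, 0], msg_vec=[0, 6, 0]; VV[2]=max(VV[2],msg_vec) then VV[2][2]++ -> VV[2]=[2, 6, 4]
Final vectors: VV[0]=[4, 4, 0]; VV[1]=[0, 6, 0]; VV[2]=[2, 6, 4]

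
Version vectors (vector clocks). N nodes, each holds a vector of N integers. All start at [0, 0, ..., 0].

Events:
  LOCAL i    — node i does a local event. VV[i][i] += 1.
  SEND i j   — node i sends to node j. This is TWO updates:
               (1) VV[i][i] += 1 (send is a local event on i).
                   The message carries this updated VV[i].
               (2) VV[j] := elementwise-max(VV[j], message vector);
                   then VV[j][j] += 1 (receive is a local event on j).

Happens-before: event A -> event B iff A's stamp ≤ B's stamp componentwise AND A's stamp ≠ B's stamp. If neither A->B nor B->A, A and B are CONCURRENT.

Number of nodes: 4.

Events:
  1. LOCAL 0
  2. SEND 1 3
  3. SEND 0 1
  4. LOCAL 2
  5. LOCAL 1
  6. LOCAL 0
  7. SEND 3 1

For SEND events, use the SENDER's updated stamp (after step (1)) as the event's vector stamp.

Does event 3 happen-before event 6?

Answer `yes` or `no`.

Initial: VV[0]=[0, 0, 0, 0]
Initial: VV[1]=[0, 0, 0, 0]
Initial: VV[2]=[0, 0, 0, 0]
Initial: VV[3]=[0, 0, 0, 0]
Event 1: LOCAL 0: VV[0][0]++ -> VV[0]=[1, 0, 0, 0]
Event 2: SEND 1->3: VV[1][1]++ -> VV[1]=[0, 1, 0, 0], msg_vec=[0, 1, 0, 0]; VV[3]=max(VV[3],msg_vec) then VV[3][3]++ -> VV[3]=[0, 1, 0, 1]
Event 3: SEND 0->1: VV[0][0]++ -> VV[0]=[2, 0, 0, 0], msg_vec=[2, 0, 0, 0]; VV[1]=max(VV[1],msg_vec) then VV[1][1]++ -> VV[1]=[2, 2, 0, 0]
Event 4: LOCAL 2: VV[2][2]++ -> VV[2]=[0, 0, 1, 0]
Event 5: LOCAL 1: VV[1][1]++ -> VV[1]=[2, 3, 0, 0]
Event 6: LOCAL 0: VV[0][0]++ -> VV[0]=[3, 0, 0, 0]
Event 7: SEND 3->1: VV[3][3]++ -> VV[3]=[0, 1, 0, 2], msg_vec=[0, 1, 0, 2]; VV[1]=max(VV[1],msg_vec) then VV[1][1]++ -> VV[1]=[2, 4, 0, 2]
Event 3 stamp: [2, 0, 0, 0]
Event 6 stamp: [3, 0, 0, 0]
[2, 0, 0, 0] <= [3, 0, 0, 0]? True. Equal? False. Happens-before: True

Answer: yes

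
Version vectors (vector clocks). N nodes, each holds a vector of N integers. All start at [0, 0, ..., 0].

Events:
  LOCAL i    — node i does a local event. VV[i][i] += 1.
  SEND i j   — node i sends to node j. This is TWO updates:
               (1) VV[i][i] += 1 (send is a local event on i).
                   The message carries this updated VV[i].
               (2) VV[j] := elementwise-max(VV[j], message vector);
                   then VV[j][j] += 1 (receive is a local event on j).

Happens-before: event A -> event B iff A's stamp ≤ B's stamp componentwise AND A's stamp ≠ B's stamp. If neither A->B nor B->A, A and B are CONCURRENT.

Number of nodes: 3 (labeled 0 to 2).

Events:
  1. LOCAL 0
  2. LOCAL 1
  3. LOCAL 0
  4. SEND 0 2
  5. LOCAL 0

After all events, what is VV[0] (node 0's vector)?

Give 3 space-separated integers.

Initial: VV[0]=[0, 0, 0]
Initial: VV[1]=[0, 0, 0]
Initial: VV[2]=[0, 0, 0]
Event 1: LOCAL 0: VV[0][0]++ -> VV[0]=[1, 0, 0]
Event 2: LOCAL 1: VV[1][1]++ -> VV[1]=[0, 1, 0]
Event 3: LOCAL 0: VV[0][0]++ -> VV[0]=[2, 0, 0]
Event 4: SEND 0->2: VV[0][0]++ -> VV[0]=[3, 0, 0], msg_vec=[3, 0, 0]; VV[2]=max(VV[2],msg_vec) then VV[2][2]++ -> VV[2]=[3, 0, 1]
Event 5: LOCAL 0: VV[0][0]++ -> VV[0]=[4, 0, 0]
Final vectors: VV[0]=[4, 0, 0]; VV[1]=[0, 1, 0]; VV[2]=[3, 0, 1]

Answer: 4 0 0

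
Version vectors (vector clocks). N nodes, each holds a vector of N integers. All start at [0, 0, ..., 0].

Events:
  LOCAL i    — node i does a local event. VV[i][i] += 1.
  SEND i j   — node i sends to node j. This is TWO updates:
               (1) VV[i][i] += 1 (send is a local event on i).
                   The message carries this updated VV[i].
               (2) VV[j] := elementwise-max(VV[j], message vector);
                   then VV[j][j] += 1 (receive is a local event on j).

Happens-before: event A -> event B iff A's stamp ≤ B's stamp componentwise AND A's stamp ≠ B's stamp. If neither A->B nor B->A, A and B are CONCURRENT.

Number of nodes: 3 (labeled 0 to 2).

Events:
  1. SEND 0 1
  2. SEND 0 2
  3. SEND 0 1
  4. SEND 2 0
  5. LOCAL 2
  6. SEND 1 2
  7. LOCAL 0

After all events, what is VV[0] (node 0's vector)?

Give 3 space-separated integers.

Answer: 5 0 2

Derivation:
Initial: VV[0]=[0, 0, 0]
Initial: VV[1]=[0, 0, 0]
Initial: VV[2]=[0, 0, 0]
Event 1: SEND 0->1: VV[0][0]++ -> VV[0]=[1, 0, 0], msg_vec=[1, 0, 0]; VV[1]=max(VV[1],msg_vec) then VV[1][1]++ -> VV[1]=[1, 1, 0]
Event 2: SEND 0->2: VV[0][0]++ -> VV[0]=[2, 0, 0], msg_vec=[2, 0, 0]; VV[2]=max(VV[2],msg_vec) then VV[2][2]++ -> VV[2]=[2, 0, 1]
Event 3: SEND 0->1: VV[0][0]++ -> VV[0]=[3, 0, 0], msg_vec=[3, 0, 0]; VV[1]=max(VV[1],msg_vec) then VV[1][1]++ -> VV[1]=[3, 2, 0]
Event 4: SEND 2->0: VV[2][2]++ -> VV[2]=[2, 0, 2], msg_vec=[2, 0, 2]; VV[0]=max(VV[0],msg_vec) then VV[0][0]++ -> VV[0]=[4, 0, 2]
Event 5: LOCAL 2: VV[2][2]++ -> VV[2]=[2, 0, 3]
Event 6: SEND 1->2: VV[1][1]++ -> VV[1]=[3, 3, 0], msg_vec=[3, 3, 0]; VV[2]=max(VV[2],msg_vec) then VV[2][2]++ -> VV[2]=[3, 3, 4]
Event 7: LOCAL 0: VV[0][0]++ -> VV[0]=[5, 0, 2]
Final vectors: VV[0]=[5, 0, 2]; VV[1]=[3, 3, 0]; VV[2]=[3, 3, 4]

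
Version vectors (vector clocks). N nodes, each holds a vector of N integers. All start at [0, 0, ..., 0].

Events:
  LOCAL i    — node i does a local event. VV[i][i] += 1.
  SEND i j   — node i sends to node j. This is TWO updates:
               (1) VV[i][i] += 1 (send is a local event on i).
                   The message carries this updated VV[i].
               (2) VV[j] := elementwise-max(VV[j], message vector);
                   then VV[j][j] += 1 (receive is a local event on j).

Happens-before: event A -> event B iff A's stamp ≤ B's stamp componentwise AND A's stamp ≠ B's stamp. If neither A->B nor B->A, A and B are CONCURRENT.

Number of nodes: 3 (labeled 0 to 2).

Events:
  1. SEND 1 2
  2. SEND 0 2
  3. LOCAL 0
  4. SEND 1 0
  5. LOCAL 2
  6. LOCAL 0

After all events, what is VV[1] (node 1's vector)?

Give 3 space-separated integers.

Initial: VV[0]=[0, 0, 0]
Initial: VV[1]=[0, 0, 0]
Initial: VV[2]=[0, 0, 0]
Event 1: SEND 1->2: VV[1][1]++ -> VV[1]=[0, 1, 0], msg_vec=[0, 1, 0]; VV[2]=max(VV[2],msg_vec) then VV[2][2]++ -> VV[2]=[0, 1, 1]
Event 2: SEND 0->2: VV[0][0]++ -> VV[0]=[1, 0, 0], msg_vec=[1, 0, 0]; VV[2]=max(VV[2],msg_vec) then VV[2][2]++ -> VV[2]=[1, 1, 2]
Event 3: LOCAL 0: VV[0][0]++ -> VV[0]=[2, 0, 0]
Event 4: SEND 1->0: VV[1][1]++ -> VV[1]=[0, 2, 0], msg_vec=[0, 2, 0]; VV[0]=max(VV[0],msg_vec) then VV[0][0]++ -> VV[0]=[3, 2, 0]
Event 5: LOCAL 2: VV[2][2]++ -> VV[2]=[1, 1, 3]
Event 6: LOCAL 0: VV[0][0]++ -> VV[0]=[4, 2, 0]
Final vectors: VV[0]=[4, 2, 0]; VV[1]=[0, 2, 0]; VV[2]=[1, 1, 3]

Answer: 0 2 0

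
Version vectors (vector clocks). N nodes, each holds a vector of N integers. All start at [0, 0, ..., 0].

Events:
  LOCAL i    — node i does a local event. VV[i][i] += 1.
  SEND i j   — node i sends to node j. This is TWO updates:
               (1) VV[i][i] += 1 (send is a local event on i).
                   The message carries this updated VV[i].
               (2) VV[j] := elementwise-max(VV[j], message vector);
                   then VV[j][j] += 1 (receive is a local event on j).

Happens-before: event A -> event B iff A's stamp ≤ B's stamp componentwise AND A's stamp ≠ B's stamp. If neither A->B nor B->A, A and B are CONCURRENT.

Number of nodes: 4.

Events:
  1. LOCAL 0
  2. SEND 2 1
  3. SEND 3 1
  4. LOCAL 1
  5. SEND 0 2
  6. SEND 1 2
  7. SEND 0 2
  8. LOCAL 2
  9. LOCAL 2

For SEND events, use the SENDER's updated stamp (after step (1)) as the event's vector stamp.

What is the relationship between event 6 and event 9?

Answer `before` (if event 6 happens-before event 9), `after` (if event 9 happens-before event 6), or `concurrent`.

Initial: VV[0]=[0, 0, 0, 0]
Initial: VV[1]=[0, 0, 0, 0]
Initial: VV[2]=[0, 0, 0, 0]
Initial: VV[3]=[0, 0, 0, 0]
Event 1: LOCAL 0: VV[0][0]++ -> VV[0]=[1, 0, 0, 0]
Event 2: SEND 2->1: VV[2][2]++ -> VV[2]=[0, 0, 1, 0], msg_vec=[0, 0, 1, 0]; VV[1]=max(VV[1],msg_vec) then VV[1][1]++ -> VV[1]=[0, 1, 1, 0]
Event 3: SEND 3->1: VV[3][3]++ -> VV[3]=[0, 0, 0, 1], msg_vec=[0, 0, 0, 1]; VV[1]=max(VV[1],msg_vec) then VV[1][1]++ -> VV[1]=[0, 2, 1, 1]
Event 4: LOCAL 1: VV[1][1]++ -> VV[1]=[0, 3, 1, 1]
Event 5: SEND 0->2: VV[0][0]++ -> VV[0]=[2, 0, 0, 0], msg_vec=[2, 0, 0, 0]; VV[2]=max(VV[2],msg_vec) then VV[2][2]++ -> VV[2]=[2, 0, 2, 0]
Event 6: SEND 1->2: VV[1][1]++ -> VV[1]=[0, 4, 1, 1], msg_vec=[0, 4, 1, 1]; VV[2]=max(VV[2],msg_vec) then VV[2][2]++ -> VV[2]=[2, 4, 3, 1]
Event 7: SEND 0->2: VV[0][0]++ -> VV[0]=[3, 0, 0, 0], msg_vec=[3, 0, 0, 0]; VV[2]=max(VV[2],msg_vec) then VV[2][2]++ -> VV[2]=[3, 4, 4, 1]
Event 8: LOCAL 2: VV[2][2]++ -> VV[2]=[3, 4, 5, 1]
Event 9: LOCAL 2: VV[2][2]++ -> VV[2]=[3, 4, 6, 1]
Event 6 stamp: [0, 4, 1, 1]
Event 9 stamp: [3, 4, 6, 1]
[0, 4, 1, 1] <= [3, 4, 6, 1]? True
[3, 4, 6, 1] <= [0, 4, 1, 1]? False
Relation: before

Answer: before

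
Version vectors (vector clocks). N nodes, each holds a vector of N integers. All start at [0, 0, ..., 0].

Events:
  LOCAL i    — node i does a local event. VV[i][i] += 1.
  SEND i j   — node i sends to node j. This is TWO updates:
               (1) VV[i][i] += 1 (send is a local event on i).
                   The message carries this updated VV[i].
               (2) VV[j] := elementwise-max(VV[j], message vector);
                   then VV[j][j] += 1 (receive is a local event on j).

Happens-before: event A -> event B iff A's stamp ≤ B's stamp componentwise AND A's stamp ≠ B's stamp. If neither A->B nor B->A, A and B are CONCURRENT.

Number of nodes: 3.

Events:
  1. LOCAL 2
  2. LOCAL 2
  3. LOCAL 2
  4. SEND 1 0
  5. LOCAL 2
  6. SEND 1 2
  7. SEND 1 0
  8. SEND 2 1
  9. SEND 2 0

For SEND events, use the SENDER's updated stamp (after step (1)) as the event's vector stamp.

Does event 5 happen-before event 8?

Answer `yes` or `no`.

Initial: VV[0]=[0, 0, 0]
Initial: VV[1]=[0, 0, 0]
Initial: VV[2]=[0, 0, 0]
Event 1: LOCAL 2: VV[2][2]++ -> VV[2]=[0, 0, 1]
Event 2: LOCAL 2: VV[2][2]++ -> VV[2]=[0, 0, 2]
Event 3: LOCAL 2: VV[2][2]++ -> VV[2]=[0, 0, 3]
Event 4: SEND 1->0: VV[1][1]++ -> VV[1]=[0, 1, 0], msg_vec=[0, 1, 0]; VV[0]=max(VV[0],msg_vec) then VV[0][0]++ -> VV[0]=[1, 1, 0]
Event 5: LOCAL 2: VV[2][2]++ -> VV[2]=[0, 0, 4]
Event 6: SEND 1->2: VV[1][1]++ -> VV[1]=[0, 2, 0], msg_vec=[0, 2, 0]; VV[2]=max(VV[2],msg_vec) then VV[2][2]++ -> VV[2]=[0, 2, 5]
Event 7: SEND 1->0: VV[1][1]++ -> VV[1]=[0, 3, 0], msg_vec=[0, 3, 0]; VV[0]=max(VV[0],msg_vec) then VV[0][0]++ -> VV[0]=[2, 3, 0]
Event 8: SEND 2->1: VV[2][2]++ -> VV[2]=[0, 2, 6], msg_vec=[0, 2, 6]; VV[1]=max(VV[1],msg_vec) then VV[1][1]++ -> VV[1]=[0, 4, 6]
Event 9: SEND 2->0: VV[2][2]++ -> VV[2]=[0, 2, 7], msg_vec=[0, 2, 7]; VV[0]=max(VV[0],msg_vec) then VV[0][0]++ -> VV[0]=[3, 3, 7]
Event 5 stamp: [0, 0, 4]
Event 8 stamp: [0, 2, 6]
[0, 0, 4] <= [0, 2, 6]? True. Equal? False. Happens-before: True

Answer: yes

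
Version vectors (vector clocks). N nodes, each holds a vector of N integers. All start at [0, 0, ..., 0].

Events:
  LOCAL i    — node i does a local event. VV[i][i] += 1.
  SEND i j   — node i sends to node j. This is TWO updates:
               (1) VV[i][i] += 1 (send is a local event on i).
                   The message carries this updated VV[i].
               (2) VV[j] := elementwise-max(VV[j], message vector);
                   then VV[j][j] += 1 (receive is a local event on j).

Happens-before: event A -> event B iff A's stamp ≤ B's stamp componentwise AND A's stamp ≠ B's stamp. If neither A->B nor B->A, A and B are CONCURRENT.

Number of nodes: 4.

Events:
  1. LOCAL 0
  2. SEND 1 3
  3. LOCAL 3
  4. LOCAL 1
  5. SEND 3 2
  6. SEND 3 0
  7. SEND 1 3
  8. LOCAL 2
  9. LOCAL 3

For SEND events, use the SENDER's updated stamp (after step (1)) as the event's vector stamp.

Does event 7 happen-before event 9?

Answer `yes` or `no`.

Answer: yes

Derivation:
Initial: VV[0]=[0, 0, 0, 0]
Initial: VV[1]=[0, 0, 0, 0]
Initial: VV[2]=[0, 0, 0, 0]
Initial: VV[3]=[0, 0, 0, 0]
Event 1: LOCAL 0: VV[0][0]++ -> VV[0]=[1, 0, 0, 0]
Event 2: SEND 1->3: VV[1][1]++ -> VV[1]=[0, 1, 0, 0], msg_vec=[0, 1, 0, 0]; VV[3]=max(VV[3],msg_vec) then VV[3][3]++ -> VV[3]=[0, 1, 0, 1]
Event 3: LOCAL 3: VV[3][3]++ -> VV[3]=[0, 1, 0, 2]
Event 4: LOCAL 1: VV[1][1]++ -> VV[1]=[0, 2, 0, 0]
Event 5: SEND 3->2: VV[3][3]++ -> VV[3]=[0, 1, 0, 3], msg_vec=[0, 1, 0, 3]; VV[2]=max(VV[2],msg_vec) then VV[2][2]++ -> VV[2]=[0, 1, 1, 3]
Event 6: SEND 3->0: VV[3][3]++ -> VV[3]=[0, 1, 0, 4], msg_vec=[0, 1, 0, 4]; VV[0]=max(VV[0],msg_vec) then VV[0][0]++ -> VV[0]=[2, 1, 0, 4]
Event 7: SEND 1->3: VV[1][1]++ -> VV[1]=[0, 3, 0, 0], msg_vec=[0, 3, 0, 0]; VV[3]=max(VV[3],msg_vec) then VV[3][3]++ -> VV[3]=[0, 3, 0, 5]
Event 8: LOCAL 2: VV[2][2]++ -> VV[2]=[0, 1, 2, 3]
Event 9: LOCAL 3: VV[3][3]++ -> VV[3]=[0, 3, 0, 6]
Event 7 stamp: [0, 3, 0, 0]
Event 9 stamp: [0, 3, 0, 6]
[0, 3, 0, 0] <= [0, 3, 0, 6]? True. Equal? False. Happens-before: True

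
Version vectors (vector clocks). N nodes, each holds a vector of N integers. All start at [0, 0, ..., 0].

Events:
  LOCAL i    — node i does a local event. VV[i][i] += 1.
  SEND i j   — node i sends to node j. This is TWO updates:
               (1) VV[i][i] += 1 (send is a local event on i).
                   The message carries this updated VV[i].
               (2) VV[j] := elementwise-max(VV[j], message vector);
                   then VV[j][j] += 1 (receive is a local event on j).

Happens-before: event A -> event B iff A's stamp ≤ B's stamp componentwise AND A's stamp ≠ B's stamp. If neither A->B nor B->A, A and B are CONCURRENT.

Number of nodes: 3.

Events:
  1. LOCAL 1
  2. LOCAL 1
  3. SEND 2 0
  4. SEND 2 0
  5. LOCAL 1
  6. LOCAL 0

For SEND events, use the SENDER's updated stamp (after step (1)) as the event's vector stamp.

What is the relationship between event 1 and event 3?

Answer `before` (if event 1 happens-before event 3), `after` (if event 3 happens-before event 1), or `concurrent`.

Answer: concurrent

Derivation:
Initial: VV[0]=[0, 0, 0]
Initial: VV[1]=[0, 0, 0]
Initial: VV[2]=[0, 0, 0]
Event 1: LOCAL 1: VV[1][1]++ -> VV[1]=[0, 1, 0]
Event 2: LOCAL 1: VV[1][1]++ -> VV[1]=[0, 2, 0]
Event 3: SEND 2->0: VV[2][2]++ -> VV[2]=[0, 0, 1], msg_vec=[0, 0, 1]; VV[0]=max(VV[0],msg_vec) then VV[0][0]++ -> VV[0]=[1, 0, 1]
Event 4: SEND 2->0: VV[2][2]++ -> VV[2]=[0, 0, 2], msg_vec=[0, 0, 2]; VV[0]=max(VV[0],msg_vec) then VV[0][0]++ -> VV[0]=[2, 0, 2]
Event 5: LOCAL 1: VV[1][1]++ -> VV[1]=[0, 3, 0]
Event 6: LOCAL 0: VV[0][0]++ -> VV[0]=[3, 0, 2]
Event 1 stamp: [0, 1, 0]
Event 3 stamp: [0, 0, 1]
[0, 1, 0] <= [0, 0, 1]? False
[0, 0, 1] <= [0, 1, 0]? False
Relation: concurrent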